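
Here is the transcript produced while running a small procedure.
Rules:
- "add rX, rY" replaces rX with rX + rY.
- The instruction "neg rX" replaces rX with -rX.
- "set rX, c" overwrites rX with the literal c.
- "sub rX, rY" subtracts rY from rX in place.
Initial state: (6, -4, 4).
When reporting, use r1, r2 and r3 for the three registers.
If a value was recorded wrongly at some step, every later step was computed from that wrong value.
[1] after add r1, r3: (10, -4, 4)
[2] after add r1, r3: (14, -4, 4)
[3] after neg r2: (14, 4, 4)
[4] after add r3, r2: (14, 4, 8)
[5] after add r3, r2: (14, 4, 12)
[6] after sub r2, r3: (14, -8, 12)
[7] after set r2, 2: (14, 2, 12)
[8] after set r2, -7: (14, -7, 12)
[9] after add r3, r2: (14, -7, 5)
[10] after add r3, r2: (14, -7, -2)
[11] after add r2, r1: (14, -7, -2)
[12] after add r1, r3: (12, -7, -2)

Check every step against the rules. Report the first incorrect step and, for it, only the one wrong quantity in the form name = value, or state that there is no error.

step 1: r1 = 6 + 4 = 10 -> no discrepancy
step 2: r1 = 10 + 4 = 14 -> same as recorded
step 3: r2 = -(-4) = 4 -> in agreement
step 4: r3 = 4 + 4 = 8 -> confirmed correct
step 5: r3 = 8 + 4 = 12 -> matches
step 6: r2 = 4 - 12 = -8 -> in agreement
step 7: r2 = 2 -> consistent with the transcript
step 8: r2 = -7 -> agrees with the transcript
step 9: r3 = 12 + -7 = 5 -> matches
step 10: r3 = 5 + -7 = -2 -> exactly as logged
step 11: r2 = -7 + 14 = 7 -> the entry is off here
First deviation found at step 11; the corrected entry is r2 = 7.

step 11, r2 = 7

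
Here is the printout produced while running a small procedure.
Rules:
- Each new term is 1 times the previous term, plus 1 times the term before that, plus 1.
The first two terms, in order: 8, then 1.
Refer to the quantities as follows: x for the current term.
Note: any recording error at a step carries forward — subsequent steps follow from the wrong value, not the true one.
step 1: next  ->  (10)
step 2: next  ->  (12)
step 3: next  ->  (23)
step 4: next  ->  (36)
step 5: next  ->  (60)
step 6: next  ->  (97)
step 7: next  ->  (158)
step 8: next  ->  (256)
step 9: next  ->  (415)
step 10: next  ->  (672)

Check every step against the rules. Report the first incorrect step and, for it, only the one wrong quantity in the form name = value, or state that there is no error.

1. x = 1*(1) + (1)*(8) + (1) = 10 (agrees with the printout)
2. x = 1*(10) + (1)*(1) + (1) = 12 (in agreement)
3. x = 1*(12) + (1)*(10) + (1) = 23 (no discrepancy)
4. x = 1*(23) + (1)*(12) + (1) = 36 (checks out)
5. x = 1*(36) + (1)*(23) + (1) = 60 (no discrepancy)
6. x = 1*(60) + (1)*(36) + (1) = 97 (exactly as logged)
7. x = 1*(97) + (1)*(60) + (1) = 158 (agrees with the printout)
8. x = 1*(158) + (1)*(97) + (1) = 256 (in agreement)
9. x = 1*(256) + (1)*(158) + (1) = 415 (agrees with the printout)
10. x = 1*(415) + (1)*(256) + (1) = 672 (verified)
Each recorded entry agrees with the recomputation.

no error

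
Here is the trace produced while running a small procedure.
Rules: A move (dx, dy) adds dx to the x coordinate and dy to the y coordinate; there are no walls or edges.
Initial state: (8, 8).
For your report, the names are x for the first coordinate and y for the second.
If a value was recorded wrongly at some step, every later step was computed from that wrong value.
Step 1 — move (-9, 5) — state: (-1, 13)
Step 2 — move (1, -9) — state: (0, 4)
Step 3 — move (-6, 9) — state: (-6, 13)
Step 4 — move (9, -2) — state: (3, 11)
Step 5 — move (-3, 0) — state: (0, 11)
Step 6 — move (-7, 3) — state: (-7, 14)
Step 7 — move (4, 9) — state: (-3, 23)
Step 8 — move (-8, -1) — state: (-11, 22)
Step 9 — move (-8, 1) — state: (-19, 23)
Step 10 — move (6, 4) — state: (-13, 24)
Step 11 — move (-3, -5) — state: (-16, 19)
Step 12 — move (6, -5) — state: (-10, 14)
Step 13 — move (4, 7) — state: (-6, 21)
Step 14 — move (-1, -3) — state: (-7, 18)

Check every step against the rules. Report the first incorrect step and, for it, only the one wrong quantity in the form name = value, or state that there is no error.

1. x = 8 + (-9) = -1, y = 8 + (5) = 13 (consistent with the trace)
2. x = -1 + (1) = 0, y = 13 + (-9) = 4 (in agreement)
3. x = 0 + (-6) = -6, y = 4 + (9) = 13 (verified)
4. x = -6 + (9) = 3, y = 13 + (-2) = 11 (same as recorded)
5. x = 3 + (-3) = 0, y = 11 + (0) = 11 (exactly as logged)
6. x = 0 + (-7) = -7, y = 11 + (3) = 14 (no discrepancy)
7. x = -7 + (4) = -3, y = 14 + (9) = 23 (consistent with the trace)
8. x = -3 + (-8) = -11, y = 23 + (-1) = 22 (agrees with the trace)
9. x = -11 + (-8) = -19, y = 22 + (1) = 23 (confirmed correct)
10. x = -19 + (6) = -13, y = 23 + (4) = 27 (the entry is off here)
The earliest wrong entry is at step 10: it should read y = 27.

step 10, y = 27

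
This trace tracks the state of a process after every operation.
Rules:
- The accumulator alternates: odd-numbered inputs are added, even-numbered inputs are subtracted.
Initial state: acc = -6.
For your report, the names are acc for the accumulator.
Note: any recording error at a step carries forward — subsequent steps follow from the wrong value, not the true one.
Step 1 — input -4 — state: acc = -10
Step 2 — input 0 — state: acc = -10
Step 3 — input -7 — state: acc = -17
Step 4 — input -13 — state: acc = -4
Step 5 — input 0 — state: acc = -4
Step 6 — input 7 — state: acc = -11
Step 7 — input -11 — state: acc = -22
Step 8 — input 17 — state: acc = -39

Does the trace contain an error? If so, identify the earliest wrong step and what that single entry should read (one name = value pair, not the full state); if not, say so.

1. acc = -6 + -4 = -10 (in agreement)
2. acc = -10 - 0 = -10 (same as recorded)
3. acc = -10 + -7 = -17 (no discrepancy)
4. acc = -17 - -13 = -4 (agrees with the trace)
5. acc = -4 + 0 = -4 (no discrepancy)
6. acc = -4 - 7 = -11 (consistent with the trace)
7. acc = -11 + -11 = -22 (same as recorded)
8. acc = -22 - 17 = -39 (matches)
Each recorded entry agrees with the recomputation.

no error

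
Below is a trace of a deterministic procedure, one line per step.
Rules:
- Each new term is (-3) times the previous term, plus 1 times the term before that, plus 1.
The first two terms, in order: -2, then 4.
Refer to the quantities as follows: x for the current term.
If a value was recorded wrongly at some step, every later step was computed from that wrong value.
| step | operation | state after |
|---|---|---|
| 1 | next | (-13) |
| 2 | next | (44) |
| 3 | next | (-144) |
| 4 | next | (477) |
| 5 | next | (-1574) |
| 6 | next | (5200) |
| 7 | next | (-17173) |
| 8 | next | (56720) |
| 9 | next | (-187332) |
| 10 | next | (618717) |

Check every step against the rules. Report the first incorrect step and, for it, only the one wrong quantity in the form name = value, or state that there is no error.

Recomputing the run from the initial state:
step 1: x = -13
step 2: x = 44
step 3: x = -144
step 4: x = 477
step 5: x = -1574
step 6: x = 5200
step 7: x = -17173
step 8: x = 56720
step 9: x = -187332
step 10: x = 618717
This matches the trace at every step.

no error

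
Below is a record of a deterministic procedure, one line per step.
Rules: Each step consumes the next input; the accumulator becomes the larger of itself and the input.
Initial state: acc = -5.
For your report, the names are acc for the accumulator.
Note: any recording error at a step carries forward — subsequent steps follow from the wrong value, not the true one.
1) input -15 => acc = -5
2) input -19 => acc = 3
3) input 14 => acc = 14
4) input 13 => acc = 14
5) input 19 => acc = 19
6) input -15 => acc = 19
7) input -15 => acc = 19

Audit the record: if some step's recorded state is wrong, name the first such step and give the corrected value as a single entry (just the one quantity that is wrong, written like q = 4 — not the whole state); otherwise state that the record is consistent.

step 2, acc = -5

Step 1: acc = max(-5, -15) = -5 — confirmed correct.
Step 2: acc = max(-5, -19) = -5 — first mismatch against the record.
Conclusion: step 2 carries the first error; the entry should be acc = -5.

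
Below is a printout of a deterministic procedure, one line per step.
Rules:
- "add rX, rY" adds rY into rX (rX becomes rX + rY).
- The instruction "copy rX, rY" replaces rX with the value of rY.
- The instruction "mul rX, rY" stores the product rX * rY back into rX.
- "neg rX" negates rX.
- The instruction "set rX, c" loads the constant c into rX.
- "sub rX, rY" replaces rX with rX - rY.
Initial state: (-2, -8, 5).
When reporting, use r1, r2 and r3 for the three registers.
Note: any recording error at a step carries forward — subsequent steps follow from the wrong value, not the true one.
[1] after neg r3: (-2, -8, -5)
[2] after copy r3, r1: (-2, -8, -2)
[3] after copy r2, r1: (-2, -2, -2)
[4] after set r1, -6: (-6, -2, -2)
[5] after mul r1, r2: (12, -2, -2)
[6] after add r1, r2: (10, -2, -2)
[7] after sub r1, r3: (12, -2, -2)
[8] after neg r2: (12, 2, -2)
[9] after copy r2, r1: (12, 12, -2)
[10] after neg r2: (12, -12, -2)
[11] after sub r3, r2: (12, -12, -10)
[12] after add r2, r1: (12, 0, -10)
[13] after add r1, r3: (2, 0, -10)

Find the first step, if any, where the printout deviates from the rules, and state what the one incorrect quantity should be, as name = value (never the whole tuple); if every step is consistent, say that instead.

step 11, r3 = 10

Recomputing the run from the initial state:
step 1: r1 = -2, r2 = -8, r3 = -5
step 2: r1 = -2, r2 = -8, r3 = -2
step 3: r1 = -2, r2 = -2, r3 = -2
step 4: r1 = -6, r2 = -2, r3 = -2
step 5: r1 = 12, r2 = -2, r3 = -2
step 6: r1 = 10, r2 = -2, r3 = -2
step 7: r1 = 12, r2 = -2, r3 = -2
step 8: r1 = 12, r2 = 2, r3 = -2
step 9: r1 = 12, r2 = 12, r3 = -2
step 10: r1 = 12, r2 = -12, r3 = -2
step 11: r1 = 12, r2 = -12, r3 = 10
step 12: r1 = 12, r2 = 0, r3 = 10
step 13: r1 = 22, r2 = 0, r3 = 10
The first disagreement with the printout is at step 11, where the value should be r3 = 10.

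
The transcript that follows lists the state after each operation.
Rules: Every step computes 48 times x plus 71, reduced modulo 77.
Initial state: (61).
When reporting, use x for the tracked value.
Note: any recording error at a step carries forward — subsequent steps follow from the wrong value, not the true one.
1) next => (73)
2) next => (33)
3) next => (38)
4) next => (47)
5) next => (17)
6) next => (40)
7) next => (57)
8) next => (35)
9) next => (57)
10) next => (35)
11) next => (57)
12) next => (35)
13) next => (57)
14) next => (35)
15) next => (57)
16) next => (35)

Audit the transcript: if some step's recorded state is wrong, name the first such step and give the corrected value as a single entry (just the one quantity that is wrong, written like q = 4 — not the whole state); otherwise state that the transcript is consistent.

step 7, x = 66

Recomputing the run from the initial state:
step 1: x = 73
step 2: x = 33
step 3: x = 38
step 4: x = 47
step 5: x = 17
step 6: x = 40
step 7: x = 66
step 8: x = 5
step 9: x = 3
step 10: x = 61
step 11: x = 73
step 12: x = 33
step 13: x = 38
step 14: x = 47
step 15: x = 17
step 16: x = 40
The first disagreement with the transcript is at step 7, where the value should be x = 66.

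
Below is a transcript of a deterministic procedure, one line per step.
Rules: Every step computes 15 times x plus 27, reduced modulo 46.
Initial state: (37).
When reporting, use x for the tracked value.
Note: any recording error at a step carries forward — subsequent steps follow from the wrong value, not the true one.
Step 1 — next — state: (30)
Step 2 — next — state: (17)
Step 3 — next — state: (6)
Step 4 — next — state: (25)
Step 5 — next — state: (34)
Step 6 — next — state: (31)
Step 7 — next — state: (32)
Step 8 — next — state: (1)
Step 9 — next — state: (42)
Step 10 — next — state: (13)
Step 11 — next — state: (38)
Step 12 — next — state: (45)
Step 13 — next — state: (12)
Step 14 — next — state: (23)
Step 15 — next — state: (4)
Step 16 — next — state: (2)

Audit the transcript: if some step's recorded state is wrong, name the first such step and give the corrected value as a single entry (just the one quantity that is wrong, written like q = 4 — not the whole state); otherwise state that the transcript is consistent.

step 16, x = 41

Recomputing the run from the initial state:
step 1: x = 30
step 2: x = 17
step 3: x = 6
step 4: x = 25
step 5: x = 34
step 6: x = 31
step 7: x = 32
step 8: x = 1
step 9: x = 42
step 10: x = 13
step 11: x = 38
step 12: x = 45
step 13: x = 12
step 14: x = 23
step 15: x = 4
step 16: x = 41
The first disagreement with the transcript is at step 16, where the value should be x = 41.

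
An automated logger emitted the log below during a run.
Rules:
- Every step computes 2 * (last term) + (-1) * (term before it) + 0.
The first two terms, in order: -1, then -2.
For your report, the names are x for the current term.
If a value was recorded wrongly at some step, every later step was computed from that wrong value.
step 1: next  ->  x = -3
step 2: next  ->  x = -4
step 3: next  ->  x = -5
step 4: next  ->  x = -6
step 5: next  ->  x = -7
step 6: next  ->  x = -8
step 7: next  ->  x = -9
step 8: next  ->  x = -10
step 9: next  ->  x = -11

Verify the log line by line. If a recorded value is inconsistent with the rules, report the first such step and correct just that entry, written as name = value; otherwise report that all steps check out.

Recomputing the run from the initial state:
step 1: x = -3
step 2: x = -4
step 3: x = -5
step 4: x = -6
step 5: x = -7
step 6: x = -8
step 7: x = -9
step 8: x = -10
step 9: x = -11
This matches the log at every step.

no error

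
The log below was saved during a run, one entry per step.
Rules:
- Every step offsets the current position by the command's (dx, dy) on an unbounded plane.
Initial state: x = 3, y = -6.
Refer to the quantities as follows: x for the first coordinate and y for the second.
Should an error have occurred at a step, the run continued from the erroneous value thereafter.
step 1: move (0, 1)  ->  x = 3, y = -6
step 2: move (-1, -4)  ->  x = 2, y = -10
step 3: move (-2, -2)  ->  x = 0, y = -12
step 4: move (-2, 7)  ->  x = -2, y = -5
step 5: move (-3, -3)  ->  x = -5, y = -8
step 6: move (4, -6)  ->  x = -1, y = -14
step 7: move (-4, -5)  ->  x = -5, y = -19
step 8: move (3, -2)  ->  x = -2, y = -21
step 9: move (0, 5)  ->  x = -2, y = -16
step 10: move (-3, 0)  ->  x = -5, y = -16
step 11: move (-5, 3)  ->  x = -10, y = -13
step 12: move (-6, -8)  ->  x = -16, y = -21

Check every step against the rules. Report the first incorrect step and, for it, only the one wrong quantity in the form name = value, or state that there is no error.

step 1, y = -5

Recomputing the run from the initial state:
step 1: x = 3, y = -5
step 2: x = 2, y = -9
step 3: x = 0, y = -11
step 4: x = -2, y = -4
step 5: x = -5, y = -7
step 6: x = -1, y = -13
step 7: x = -5, y = -18
step 8: x = -2, y = -20
step 9: x = -2, y = -15
step 10: x = -5, y = -15
step 11: x = -10, y = -12
step 12: x = -16, y = -20
The first disagreement with the log is at step 1, where the value should be y = -5.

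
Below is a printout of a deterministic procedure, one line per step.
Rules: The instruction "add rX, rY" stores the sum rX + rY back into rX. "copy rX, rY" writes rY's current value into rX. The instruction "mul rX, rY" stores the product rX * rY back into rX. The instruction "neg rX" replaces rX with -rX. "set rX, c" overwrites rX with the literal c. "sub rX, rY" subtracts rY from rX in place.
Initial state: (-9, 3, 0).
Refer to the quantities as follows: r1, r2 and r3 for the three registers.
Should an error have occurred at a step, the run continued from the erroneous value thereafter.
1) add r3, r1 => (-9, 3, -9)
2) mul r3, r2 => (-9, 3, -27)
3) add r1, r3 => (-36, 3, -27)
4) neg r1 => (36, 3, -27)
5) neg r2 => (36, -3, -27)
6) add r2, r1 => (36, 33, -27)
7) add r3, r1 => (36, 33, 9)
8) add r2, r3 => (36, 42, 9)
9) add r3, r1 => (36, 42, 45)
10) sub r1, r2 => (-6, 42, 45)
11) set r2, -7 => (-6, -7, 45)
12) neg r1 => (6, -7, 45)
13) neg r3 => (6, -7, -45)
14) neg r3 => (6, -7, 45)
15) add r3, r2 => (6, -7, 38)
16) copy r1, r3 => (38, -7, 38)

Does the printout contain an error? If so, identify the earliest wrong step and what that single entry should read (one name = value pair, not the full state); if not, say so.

no error

1. r3 = 0 + -9 = -9 (no discrepancy)
2. r3 = -9 * 3 = -27 (checks out)
3. r1 = -9 + -27 = -36 (in agreement)
4. r1 = -(-36) = 36 (in agreement)
5. r2 = -(3) = -3 (checks out)
6. r2 = -3 + 36 = 33 (in agreement)
7. r3 = -27 + 36 = 9 (exactly as logged)
8. r2 = 33 + 9 = 42 (exactly as logged)
9. r3 = 9 + 36 = 45 (confirmed correct)
10. r1 = 36 - 42 = -6 (confirmed correct)
11. r2 = -7 (exactly as logged)
12. r1 = -(-6) = 6 (confirmed correct)
13. r3 = -(45) = -45 (confirmed correct)
14. r3 = -(-45) = 45 (no discrepancy)
15. r3 = 45 + -7 = 38 (same as recorded)
16. r1 = 38 (in agreement)
The recomputation confirms every line.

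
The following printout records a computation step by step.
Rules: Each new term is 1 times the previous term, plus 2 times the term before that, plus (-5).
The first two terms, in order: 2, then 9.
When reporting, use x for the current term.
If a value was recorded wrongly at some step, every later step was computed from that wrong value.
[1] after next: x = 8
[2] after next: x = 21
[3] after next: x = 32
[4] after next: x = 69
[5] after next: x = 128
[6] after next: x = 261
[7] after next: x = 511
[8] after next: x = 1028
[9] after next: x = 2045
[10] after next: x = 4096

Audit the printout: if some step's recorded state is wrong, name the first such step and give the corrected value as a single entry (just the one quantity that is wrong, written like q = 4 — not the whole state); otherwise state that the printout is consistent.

Recomputing the run from the initial state:
step 1: x = 8
step 2: x = 21
step 3: x = 32
step 4: x = 69
step 5: x = 128
step 6: x = 261
step 7: x = 512
step 8: x = 1029
step 9: x = 2048
step 10: x = 4101
The first disagreement with the printout is at step 7, where the value should be x = 512.

step 7, x = 512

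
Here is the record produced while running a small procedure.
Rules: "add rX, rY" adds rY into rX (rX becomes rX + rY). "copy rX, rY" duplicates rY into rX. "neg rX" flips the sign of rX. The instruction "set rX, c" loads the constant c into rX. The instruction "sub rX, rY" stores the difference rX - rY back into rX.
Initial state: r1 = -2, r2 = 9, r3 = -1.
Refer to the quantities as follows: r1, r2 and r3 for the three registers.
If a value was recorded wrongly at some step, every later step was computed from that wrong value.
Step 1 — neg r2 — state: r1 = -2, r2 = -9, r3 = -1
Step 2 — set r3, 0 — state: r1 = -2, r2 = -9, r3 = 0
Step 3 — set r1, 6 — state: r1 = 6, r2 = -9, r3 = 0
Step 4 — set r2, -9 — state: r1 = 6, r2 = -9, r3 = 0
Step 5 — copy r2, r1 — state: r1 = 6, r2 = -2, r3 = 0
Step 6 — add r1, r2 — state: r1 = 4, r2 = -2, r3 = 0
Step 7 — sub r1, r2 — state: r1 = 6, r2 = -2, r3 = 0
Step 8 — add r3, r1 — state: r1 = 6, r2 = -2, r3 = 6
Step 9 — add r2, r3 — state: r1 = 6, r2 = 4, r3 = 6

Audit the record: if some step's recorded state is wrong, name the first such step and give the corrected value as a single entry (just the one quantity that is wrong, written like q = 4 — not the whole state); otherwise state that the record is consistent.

step 5, r2 = 6

step 1: r2 = -(9) = -9 -> exactly as logged
step 2: r3 = 0 -> consistent with the record
step 3: r1 = 6 -> agrees with the record
step 4: r2 = -9 -> agrees with the record
step 5: r2 = 6 -> the record has a different value
Step 5 is the first one off; corrected, r2 = 6.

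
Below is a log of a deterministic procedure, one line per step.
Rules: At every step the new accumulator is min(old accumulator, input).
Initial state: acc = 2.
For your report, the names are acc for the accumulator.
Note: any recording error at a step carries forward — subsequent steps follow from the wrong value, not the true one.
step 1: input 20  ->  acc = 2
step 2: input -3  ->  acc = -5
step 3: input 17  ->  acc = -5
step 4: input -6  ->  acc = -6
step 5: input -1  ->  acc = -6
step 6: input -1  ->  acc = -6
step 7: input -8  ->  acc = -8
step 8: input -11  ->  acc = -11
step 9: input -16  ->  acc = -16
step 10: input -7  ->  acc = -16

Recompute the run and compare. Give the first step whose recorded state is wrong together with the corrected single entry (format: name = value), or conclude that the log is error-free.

Recomputing the run from the initial state:
step 1: acc = 2
step 2: acc = -3
step 3: acc = -3
step 4: acc = -6
step 5: acc = -6
step 6: acc = -6
step 7: acc = -8
step 8: acc = -11
step 9: acc = -16
step 10: acc = -16
The first disagreement with the log is at step 2, where the value should be acc = -3.

step 2, acc = -3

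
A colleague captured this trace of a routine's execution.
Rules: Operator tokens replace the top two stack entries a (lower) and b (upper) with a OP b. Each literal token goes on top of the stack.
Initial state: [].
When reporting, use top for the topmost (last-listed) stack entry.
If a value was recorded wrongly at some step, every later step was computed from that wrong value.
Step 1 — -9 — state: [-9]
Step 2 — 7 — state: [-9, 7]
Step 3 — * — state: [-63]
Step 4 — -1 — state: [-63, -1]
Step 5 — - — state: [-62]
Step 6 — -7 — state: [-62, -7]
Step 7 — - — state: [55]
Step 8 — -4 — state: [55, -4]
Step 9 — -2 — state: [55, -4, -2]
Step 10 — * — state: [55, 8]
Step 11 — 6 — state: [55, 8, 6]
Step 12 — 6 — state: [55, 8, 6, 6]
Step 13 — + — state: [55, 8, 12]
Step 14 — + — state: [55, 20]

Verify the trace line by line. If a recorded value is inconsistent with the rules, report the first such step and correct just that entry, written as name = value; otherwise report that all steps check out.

Step 1: push -9: top = -9 — verified.
Step 2: push 7: top = 7 — matches.
Step 3: -9 * 7 = -63 — agrees with the trace.
Step 4: push -1: top = -1 — exactly as logged.
Step 5: -63 - -1 = -62 — consistent with the trace.
Step 6: push -7: top = -7 — matches.
Step 7: -62 - -7 = -55 — this is not what the trace shows.
The audit stops at step 7: the recorded entry is wrong and should be top = -55.

step 7, top = -55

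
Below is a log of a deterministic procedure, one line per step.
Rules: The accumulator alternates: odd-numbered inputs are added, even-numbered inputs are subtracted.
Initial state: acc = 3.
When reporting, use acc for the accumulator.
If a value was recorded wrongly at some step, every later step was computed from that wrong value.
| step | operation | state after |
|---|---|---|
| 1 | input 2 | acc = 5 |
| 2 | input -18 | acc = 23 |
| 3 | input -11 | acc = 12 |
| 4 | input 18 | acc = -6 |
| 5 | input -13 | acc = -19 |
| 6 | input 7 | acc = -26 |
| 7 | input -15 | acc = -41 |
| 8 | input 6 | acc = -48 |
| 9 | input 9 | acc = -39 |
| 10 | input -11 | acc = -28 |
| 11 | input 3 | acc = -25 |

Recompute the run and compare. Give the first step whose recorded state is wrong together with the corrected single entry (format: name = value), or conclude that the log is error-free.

step 8, acc = -47

1. acc = 3 + 2 = 5 (confirmed correct)
2. acc = 5 - -18 = 23 (same as recorded)
3. acc = 23 + -11 = 12 (verified)
4. acc = 12 - 18 = -6 (same as recorded)
5. acc = -6 + -13 = -19 (no discrepancy)
6. acc = -19 - 7 = -26 (no discrepancy)
7. acc = -26 + -15 = -41 (matches)
8. acc = -41 - 6 = -47 (not what was recorded)
The audit stops at step 8: the recorded entry is wrong and should be acc = -47.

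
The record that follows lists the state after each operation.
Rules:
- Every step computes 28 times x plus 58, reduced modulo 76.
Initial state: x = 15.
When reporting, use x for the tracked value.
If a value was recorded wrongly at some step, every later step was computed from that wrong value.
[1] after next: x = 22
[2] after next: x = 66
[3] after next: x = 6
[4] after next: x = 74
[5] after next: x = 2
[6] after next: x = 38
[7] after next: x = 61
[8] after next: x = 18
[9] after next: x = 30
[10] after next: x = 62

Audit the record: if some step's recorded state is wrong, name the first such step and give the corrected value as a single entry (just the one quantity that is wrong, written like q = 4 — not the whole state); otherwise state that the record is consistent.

step 7, x = 58

Recomputing the run from the initial state:
step 1: x = 22
step 2: x = 66
step 3: x = 6
step 4: x = 74
step 5: x = 2
step 6: x = 38
step 7: x = 58
step 8: x = 10
step 9: x = 34
step 10: x = 22
The first disagreement with the record is at step 7, where the value should be x = 58.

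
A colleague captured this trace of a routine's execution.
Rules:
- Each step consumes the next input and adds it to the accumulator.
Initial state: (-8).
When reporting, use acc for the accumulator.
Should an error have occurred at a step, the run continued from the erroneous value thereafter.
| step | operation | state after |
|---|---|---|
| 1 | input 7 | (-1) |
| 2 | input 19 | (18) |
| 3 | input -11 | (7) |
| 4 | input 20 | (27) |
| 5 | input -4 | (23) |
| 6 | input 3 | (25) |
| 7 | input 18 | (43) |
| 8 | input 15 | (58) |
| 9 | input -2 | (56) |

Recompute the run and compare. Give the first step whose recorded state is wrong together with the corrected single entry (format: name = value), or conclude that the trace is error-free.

1. acc = -8 + 7 = -1 (matches)
2. acc = -1 + 19 = 18 (exactly as logged)
3. acc = 18 + -11 = 7 (no discrepancy)
4. acc = 7 + 20 = 27 (agrees with the trace)
5. acc = 27 + -4 = 23 (verified)
6. acc = 23 + 3 = 26 (not what was recorded)
The audit stops at step 6: the recorded entry is wrong and should be acc = 26.

step 6, acc = 26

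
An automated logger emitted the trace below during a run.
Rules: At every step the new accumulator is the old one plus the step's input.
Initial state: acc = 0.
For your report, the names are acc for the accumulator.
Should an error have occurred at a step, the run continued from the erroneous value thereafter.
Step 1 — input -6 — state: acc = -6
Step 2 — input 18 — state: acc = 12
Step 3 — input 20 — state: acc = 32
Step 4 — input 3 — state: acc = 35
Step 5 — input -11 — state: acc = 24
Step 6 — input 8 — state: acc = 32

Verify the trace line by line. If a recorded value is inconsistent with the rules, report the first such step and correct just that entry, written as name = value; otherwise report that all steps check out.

no error

1. acc = 0 + -6 = -6 (checks out)
2. acc = -6 + 18 = 12 (confirmed correct)
3. acc = 12 + 20 = 32 (matches)
4. acc = 32 + 3 = 35 (verified)
5. acc = 35 + -11 = 24 (confirmed correct)
6. acc = 24 + 8 = 32 (in agreement)
The recomputation confirms every line.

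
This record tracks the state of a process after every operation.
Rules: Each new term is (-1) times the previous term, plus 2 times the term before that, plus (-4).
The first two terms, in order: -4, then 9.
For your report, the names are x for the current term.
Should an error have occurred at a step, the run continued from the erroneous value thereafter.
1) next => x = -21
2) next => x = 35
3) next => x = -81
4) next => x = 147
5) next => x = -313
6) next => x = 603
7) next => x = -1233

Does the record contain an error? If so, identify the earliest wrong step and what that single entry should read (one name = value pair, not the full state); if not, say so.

Recomputing the run from the initial state:
step 1: x = -21
step 2: x = 35
step 3: x = -81
step 4: x = 147
step 5: x = -313
step 6: x = 603
step 7: x = -1233
This matches the record at every step.

no error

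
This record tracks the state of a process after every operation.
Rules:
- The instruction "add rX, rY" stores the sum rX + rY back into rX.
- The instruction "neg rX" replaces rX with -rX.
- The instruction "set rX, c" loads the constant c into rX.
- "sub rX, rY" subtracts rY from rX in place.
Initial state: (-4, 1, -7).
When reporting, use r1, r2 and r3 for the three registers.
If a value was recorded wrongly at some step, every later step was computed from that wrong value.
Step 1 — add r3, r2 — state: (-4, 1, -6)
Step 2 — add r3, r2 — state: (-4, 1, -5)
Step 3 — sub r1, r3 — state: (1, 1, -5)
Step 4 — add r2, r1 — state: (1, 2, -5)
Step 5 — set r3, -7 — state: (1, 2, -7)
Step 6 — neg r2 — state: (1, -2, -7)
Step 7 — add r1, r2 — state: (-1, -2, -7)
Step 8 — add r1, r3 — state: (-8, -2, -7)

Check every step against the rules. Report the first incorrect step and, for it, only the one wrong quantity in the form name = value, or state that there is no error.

no error

Recomputing the run from the initial state:
step 1: r1 = -4, r2 = 1, r3 = -6
step 2: r1 = -4, r2 = 1, r3 = -5
step 3: r1 = 1, r2 = 1, r3 = -5
step 4: r1 = 1, r2 = 2, r3 = -5
step 5: r1 = 1, r2 = 2, r3 = -7
step 6: r1 = 1, r2 = -2, r3 = -7
step 7: r1 = -1, r2 = -2, r3 = -7
step 8: r1 = -8, r2 = -2, r3 = -7
This matches the record at every step.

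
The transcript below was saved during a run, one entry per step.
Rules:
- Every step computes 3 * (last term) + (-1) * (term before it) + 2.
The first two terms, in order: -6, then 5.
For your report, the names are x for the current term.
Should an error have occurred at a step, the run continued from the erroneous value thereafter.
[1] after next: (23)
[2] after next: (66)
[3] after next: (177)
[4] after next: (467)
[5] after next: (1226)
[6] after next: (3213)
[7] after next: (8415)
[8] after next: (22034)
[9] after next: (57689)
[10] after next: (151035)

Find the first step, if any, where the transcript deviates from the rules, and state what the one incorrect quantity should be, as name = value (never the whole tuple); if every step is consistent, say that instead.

step 1: x = 3*(5) + (-1)*(-6) + (2) = 23 -> agrees with the transcript
step 2: x = 3*(23) + (-1)*(5) + (2) = 66 -> checks out
step 3: x = 3*(66) + (-1)*(23) + (2) = 177 -> matches
step 4: x = 3*(177) + (-1)*(66) + (2) = 467 -> same as recorded
step 5: x = 3*(467) + (-1)*(177) + (2) = 1226 -> checks out
step 6: x = 3*(1226) + (-1)*(467) + (2) = 3213 -> verified
step 7: x = 3*(3213) + (-1)*(1226) + (2) = 8415 -> confirmed correct
step 8: x = 3*(8415) + (-1)*(3213) + (2) = 22034 -> exactly as logged
step 9: x = 3*(22034) + (-1)*(8415) + (2) = 57689 -> checks out
step 10: x = 3*(57689) + (-1)*(22034) + (2) = 151035 -> exactly as logged
No step deviates from the rules.

no error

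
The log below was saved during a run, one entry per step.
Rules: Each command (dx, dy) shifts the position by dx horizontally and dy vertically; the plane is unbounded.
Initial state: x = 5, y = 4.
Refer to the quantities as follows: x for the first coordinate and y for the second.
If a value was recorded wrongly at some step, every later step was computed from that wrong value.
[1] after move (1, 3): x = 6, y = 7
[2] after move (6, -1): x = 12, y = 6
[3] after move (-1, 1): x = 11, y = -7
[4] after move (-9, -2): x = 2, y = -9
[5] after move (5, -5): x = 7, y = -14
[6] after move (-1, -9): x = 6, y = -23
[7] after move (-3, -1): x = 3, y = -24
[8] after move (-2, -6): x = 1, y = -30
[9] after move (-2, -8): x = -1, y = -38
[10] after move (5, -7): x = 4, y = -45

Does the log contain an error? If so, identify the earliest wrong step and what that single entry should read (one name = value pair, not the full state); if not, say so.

Step 1: x = 5 + (1) = 6, y = 4 + (3) = 7 — confirmed correct.
Step 2: x = 6 + (6) = 12, y = 7 + (-1) = 6 — in agreement.
Step 3: x = 12 + (-1) = 11, y = 6 + (1) = 7 — the entry is off here.
Step 3 is the first one off; corrected, y = 7.

step 3, y = 7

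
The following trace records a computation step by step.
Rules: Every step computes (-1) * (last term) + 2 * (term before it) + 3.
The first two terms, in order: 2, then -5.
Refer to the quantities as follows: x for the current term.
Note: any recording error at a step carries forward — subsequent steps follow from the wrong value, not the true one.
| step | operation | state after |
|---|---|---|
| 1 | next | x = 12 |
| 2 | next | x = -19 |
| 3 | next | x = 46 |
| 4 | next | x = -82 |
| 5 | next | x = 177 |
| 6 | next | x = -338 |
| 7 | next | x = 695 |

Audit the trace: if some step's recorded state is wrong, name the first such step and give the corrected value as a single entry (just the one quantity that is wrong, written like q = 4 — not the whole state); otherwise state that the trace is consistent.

step 4, x = -81

Recomputing the run from the initial state:
step 1: x = 12
step 2: x = -19
step 3: x = 46
step 4: x = -81
step 5: x = 176
step 6: x = -335
step 7: x = 690
The first disagreement with the trace is at step 4, where the value should be x = -81.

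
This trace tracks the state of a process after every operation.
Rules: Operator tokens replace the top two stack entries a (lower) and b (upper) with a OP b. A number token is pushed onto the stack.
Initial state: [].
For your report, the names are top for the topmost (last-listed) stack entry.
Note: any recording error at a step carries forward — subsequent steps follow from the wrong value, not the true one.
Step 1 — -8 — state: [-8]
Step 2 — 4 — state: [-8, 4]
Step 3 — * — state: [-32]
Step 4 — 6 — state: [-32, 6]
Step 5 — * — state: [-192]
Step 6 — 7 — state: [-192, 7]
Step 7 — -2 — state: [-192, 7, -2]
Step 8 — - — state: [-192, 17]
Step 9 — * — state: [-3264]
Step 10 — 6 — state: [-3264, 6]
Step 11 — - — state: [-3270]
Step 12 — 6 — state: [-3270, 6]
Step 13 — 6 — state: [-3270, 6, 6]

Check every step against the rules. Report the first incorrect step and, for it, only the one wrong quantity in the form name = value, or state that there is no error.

step 1: push -8: top = -8 -> no discrepancy
step 2: push 4: top = 4 -> matches
step 3: -8 * 4 = -32 -> matches
step 4: push 6: top = 6 -> no discrepancy
step 5: -32 * 6 = -192 -> confirmed correct
step 6: push 7: top = 7 -> verified
step 7: push -2: top = -2 -> agrees with the trace
step 8: 7 - -2 = 9 -> a discrepancy with the trace
The audit stops at step 8: the recorded entry is wrong and should be top = 9.

step 8, top = 9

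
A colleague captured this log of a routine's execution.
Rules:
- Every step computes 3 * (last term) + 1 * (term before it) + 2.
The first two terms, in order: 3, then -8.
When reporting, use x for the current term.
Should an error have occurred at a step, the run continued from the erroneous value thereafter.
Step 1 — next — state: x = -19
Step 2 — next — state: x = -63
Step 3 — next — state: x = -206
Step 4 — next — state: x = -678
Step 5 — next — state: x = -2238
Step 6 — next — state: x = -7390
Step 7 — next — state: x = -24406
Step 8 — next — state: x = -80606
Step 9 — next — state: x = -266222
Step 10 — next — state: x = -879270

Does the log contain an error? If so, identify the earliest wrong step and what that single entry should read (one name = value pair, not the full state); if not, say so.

step 4, x = -679

Recomputing the run from the initial state:
step 1: x = -19
step 2: x = -63
step 3: x = -206
step 4: x = -679
step 5: x = -2241
step 6: x = -7400
step 7: x = -24439
step 8: x = -80715
step 9: x = -266582
step 10: x = -880459
The first disagreement with the log is at step 4, where the value should be x = -679.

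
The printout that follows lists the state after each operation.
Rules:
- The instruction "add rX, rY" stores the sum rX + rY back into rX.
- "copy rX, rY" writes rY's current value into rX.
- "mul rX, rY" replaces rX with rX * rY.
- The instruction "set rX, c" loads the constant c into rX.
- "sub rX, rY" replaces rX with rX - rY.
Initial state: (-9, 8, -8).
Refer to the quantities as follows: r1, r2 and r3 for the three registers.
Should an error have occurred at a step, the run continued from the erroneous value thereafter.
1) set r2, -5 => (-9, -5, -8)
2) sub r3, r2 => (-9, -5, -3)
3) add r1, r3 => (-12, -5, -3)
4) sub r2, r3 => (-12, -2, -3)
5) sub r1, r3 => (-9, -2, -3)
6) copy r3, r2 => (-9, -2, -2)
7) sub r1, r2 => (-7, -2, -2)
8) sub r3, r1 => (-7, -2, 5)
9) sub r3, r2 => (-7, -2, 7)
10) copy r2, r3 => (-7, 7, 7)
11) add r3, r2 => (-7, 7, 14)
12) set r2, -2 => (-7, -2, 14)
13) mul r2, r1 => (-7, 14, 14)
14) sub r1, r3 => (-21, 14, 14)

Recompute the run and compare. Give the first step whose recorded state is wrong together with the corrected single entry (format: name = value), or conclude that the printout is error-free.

Recomputing the run from the initial state:
step 1: r1 = -9, r2 = -5, r3 = -8
step 2: r1 = -9, r2 = -5, r3 = -3
step 3: r1 = -12, r2 = -5, r3 = -3
step 4: r1 = -12, r2 = -2, r3 = -3
step 5: r1 = -9, r2 = -2, r3 = -3
step 6: r1 = -9, r2 = -2, r3 = -2
step 7: r1 = -7, r2 = -2, r3 = -2
step 8: r1 = -7, r2 = -2, r3 = 5
step 9: r1 = -7, r2 = -2, r3 = 7
step 10: r1 = -7, r2 = 7, r3 = 7
step 11: r1 = -7, r2 = 7, r3 = 14
step 12: r1 = -7, r2 = -2, r3 = 14
step 13: r1 = -7, r2 = 14, r3 = 14
step 14: r1 = -21, r2 = 14, r3 = 14
This matches the printout at every step.

no error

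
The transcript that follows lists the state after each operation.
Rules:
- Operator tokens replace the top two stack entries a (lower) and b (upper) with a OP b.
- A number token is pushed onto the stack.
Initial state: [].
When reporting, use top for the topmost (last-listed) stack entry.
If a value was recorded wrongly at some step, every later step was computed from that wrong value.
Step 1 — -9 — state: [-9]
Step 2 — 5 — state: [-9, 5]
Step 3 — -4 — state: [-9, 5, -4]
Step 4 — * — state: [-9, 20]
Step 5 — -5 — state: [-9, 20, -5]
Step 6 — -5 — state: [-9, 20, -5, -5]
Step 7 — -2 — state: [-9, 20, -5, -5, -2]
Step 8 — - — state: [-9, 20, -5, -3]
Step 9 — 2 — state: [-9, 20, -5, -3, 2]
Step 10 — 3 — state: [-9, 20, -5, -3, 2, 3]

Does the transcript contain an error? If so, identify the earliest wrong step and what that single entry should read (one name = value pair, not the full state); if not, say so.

step 4, top = -20

Step 1: push -9: top = -9 — checks out.
Step 2: push 5: top = 5 — matches.
Step 3: push -4: top = -4 — checks out.
Step 4: 5 * -4 = -20 — the recorded entry deviates here.
First deviation found at step 4; the corrected entry is top = -20.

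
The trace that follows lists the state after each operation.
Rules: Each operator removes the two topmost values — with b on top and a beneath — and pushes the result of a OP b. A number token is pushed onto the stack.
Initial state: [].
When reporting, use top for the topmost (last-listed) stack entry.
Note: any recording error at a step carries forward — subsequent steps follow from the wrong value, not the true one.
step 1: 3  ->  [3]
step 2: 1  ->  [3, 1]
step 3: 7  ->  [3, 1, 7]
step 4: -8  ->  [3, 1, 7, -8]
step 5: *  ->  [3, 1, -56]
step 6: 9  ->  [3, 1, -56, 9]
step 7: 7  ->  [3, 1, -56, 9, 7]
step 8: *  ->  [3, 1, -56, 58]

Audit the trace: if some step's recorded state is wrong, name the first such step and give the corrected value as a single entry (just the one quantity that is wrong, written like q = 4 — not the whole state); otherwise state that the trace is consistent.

step 1: push 3: top = 3 -> in agreement
step 2: push 1: top = 1 -> confirmed correct
step 3: push 7: top = 7 -> matches
step 4: push -8: top = -8 -> in agreement
step 5: 7 * -8 = -56 -> consistent with the trace
step 6: push 9: top = 9 -> in agreement
step 7: push 7: top = 7 -> consistent with the trace
step 8: 9 * 7 = 63 -> first mismatch against the trace
The audit stops at step 8: the recorded entry is wrong and should be top = 63.

step 8, top = 63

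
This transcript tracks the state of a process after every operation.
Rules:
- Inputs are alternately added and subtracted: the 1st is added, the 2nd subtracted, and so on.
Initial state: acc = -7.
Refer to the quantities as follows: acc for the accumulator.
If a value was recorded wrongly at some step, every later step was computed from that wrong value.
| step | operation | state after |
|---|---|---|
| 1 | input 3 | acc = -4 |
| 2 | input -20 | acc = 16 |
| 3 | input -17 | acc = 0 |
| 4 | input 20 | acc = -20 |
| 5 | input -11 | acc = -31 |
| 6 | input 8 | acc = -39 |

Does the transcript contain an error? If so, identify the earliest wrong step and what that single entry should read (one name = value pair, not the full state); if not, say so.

step 1: acc = -7 + 3 = -4 -> consistent with the transcript
step 2: acc = -4 - -20 = 16 -> consistent with the transcript
step 3: acc = 16 + -17 = -1 -> not what was recorded
So the first discrepancy is step 3, where the right value is acc = -1.

step 3, acc = -1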